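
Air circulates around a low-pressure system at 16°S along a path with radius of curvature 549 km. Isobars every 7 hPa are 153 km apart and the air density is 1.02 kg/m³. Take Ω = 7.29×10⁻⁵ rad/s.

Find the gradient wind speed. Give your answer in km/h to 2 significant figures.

140 km/h

Coriolis parameter at 16°S:
f = 2Ω sin φ = 2 × 7.29×10⁻⁵ × sin 16° = 4.02×10⁻⁵ s⁻¹
Pressure gradient: |∂P/∂n| = 700 Pa / 153000 m = 4.58×10⁻³ Pa/m
Geostrophic speed: V_g = |∂P/∂n|/(fρ) = 4.58×10⁻³/(4.02×10⁻⁵ × 1.02) = 112 m/s
Around a low, centrifugal force acts outward with Coriolis, so pressure-gradient force balances both:
(1/ρ)|∂P/∂n| = fV + V²/R  →  V² + fR·V − fR·V_g = 0
With fR = 4.02×10⁻⁵ × 549×10³ m = 22.1 m/s:
V = [−fR + √((fR)² + 4 fR V_g)]/2 = [−22.1 + √(22.1² + 4×22.1×112)]/2 = 39.8 m/s
Subgeostrophic (V < V_g = 112 m/s), as expected around a low.
Converting: 39.8 m/s × 3.6 = 140 km/h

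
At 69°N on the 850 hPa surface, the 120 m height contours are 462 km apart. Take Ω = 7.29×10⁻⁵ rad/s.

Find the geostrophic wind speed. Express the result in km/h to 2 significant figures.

Coriolis parameter at 69°N:
f = 2Ω sin φ = 2 × 7.29×10⁻⁵ × sin 69° = 1.36×10⁻⁴ s⁻¹
Height gradient: |∂Z/∂n| = 120 m / 462000 m = 2.60×10⁻⁴
On a pressure surface, geostrophic balance gives V_g = (g/f)|∂Z/∂n|:
V_g = 9.81 × 2.60×10⁻⁴ / 1.36×10⁻⁴ = 18.7 m/s
Converting: 18.7 m/s × 3.6 = 67 km/h

67 km/h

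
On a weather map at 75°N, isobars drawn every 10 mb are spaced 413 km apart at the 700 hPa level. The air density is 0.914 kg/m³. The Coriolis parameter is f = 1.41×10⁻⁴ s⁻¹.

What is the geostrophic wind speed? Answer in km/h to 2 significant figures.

Pressure gradient: |∂P/∂n| = 1000 Pa / 413000 m = 2.42×10⁻³ Pa/m
Geostrophic balance (pressure-gradient force = Coriolis force):
V_g = (1/(fρ)) |∂P/∂n| = 2.42×10⁻³ / (1.41×10⁻⁴ × 0.914) = 18.8 m/s
Converting: 18.8 m/s × 3.6 = 68 km/h

68 km/h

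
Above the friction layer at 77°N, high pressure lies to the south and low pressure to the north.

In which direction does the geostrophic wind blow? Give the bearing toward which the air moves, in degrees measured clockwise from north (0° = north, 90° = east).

The pressure-gradient force points toward the north (bearing 000°).
Geostrophic balance: in the Northern Hemisphere the Coriolis force deflects motion to the right, so the geostrophic wind blows 90° to the right of the pressure-gradient force (low pressure on the left).
Rotating 000° by 90° clockwise gives 090° — the wind blows toward the east.

090°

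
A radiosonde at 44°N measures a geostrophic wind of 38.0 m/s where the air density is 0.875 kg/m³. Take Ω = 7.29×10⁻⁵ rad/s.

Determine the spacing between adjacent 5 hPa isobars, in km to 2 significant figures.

Coriolis parameter at 44°N:
f = 2Ω sin φ = 2 × 7.29×10⁻⁵ × sin 44° = 1.01×10⁻⁴ s⁻¹
Geostrophic balance rearranged: |∂P/∂n| = f ρ V_g
|∂P/∂n| = 1.01×10⁻⁴ × 0.875 × 38.0 = 3.37×10⁻³ Pa/m
Isobar spacing: Δn = ΔP/|∂P/∂n| = 500 Pa / 3.37×10⁻³ Pa/m = 148474 m ≈ 150 km

150 km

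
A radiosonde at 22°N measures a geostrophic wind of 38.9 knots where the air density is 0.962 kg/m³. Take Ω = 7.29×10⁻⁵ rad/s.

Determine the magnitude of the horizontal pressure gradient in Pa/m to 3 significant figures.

1.05×10⁻³ Pa/m

Coriolis parameter at 22°N:
f = 2Ω sin φ = 2 × 7.29×10⁻⁵ × sin 22° = 5.46×10⁻⁵ s⁻¹
Wind speed in SI: 38.9 knots = 20.0 m/s
Geostrophic balance rearranged: |∂P/∂n| = f ρ V_g
|∂P/∂n| = 5.46×10⁻⁵ × 0.962 × 20.0 = 1.05×10⁻³ Pa/m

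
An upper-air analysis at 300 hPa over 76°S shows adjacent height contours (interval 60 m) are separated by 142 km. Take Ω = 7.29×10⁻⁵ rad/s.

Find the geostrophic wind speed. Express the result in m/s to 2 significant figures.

29 m/s

Coriolis parameter at 76°S:
f = 2Ω sin φ = 2 × 7.29×10⁻⁵ × sin 76° = 1.41×10⁻⁴ s⁻¹
Height gradient: |∂Z/∂n| = 60 m / 142000 m = 4.23×10⁻⁴
On a pressure surface, geostrophic balance gives V_g = (g/f)|∂Z/∂n|:
V_g = 9.81 × 4.23×10⁻⁴ / 1.41×10⁻⁴ = 29.3 m/s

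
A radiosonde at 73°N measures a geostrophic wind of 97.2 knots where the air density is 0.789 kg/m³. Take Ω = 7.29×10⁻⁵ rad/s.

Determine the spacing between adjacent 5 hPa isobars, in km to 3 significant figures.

Coriolis parameter at 73°N:
f = 2Ω sin φ = 2 × 7.29×10⁻⁵ × sin 73° = 1.39×10⁻⁴ s⁻¹
Wind speed in SI: 97.2 knots = 50.0 m/s
Geostrophic balance rearranged: |∂P/∂n| = f ρ V_g
|∂P/∂n| = 1.39×10⁻⁴ × 0.789 × 50.0 = 5.50×10⁻³ Pa/m
Isobar spacing: Δn = ΔP/|∂P/∂n| = 500 Pa / 5.50×10⁻³ Pa/m = 90894 m ≈ 90.9 km

90.9 km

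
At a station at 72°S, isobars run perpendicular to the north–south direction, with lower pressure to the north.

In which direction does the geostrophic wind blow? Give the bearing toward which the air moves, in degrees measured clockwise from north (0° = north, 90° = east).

The pressure-gradient force points toward the north (bearing 000°).
Geostrophic balance: in the Southern Hemisphere the Coriolis force deflects motion to the left, so the geostrophic wind blows 90° to the left of the pressure-gradient force (low pressure on the right).
Rotating 000° by 90° counterclockwise gives 270° — the wind blows toward the west.

270°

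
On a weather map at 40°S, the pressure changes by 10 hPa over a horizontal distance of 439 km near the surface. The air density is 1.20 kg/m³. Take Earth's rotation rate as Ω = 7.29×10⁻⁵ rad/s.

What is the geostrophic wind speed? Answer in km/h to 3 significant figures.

Coriolis parameter at 40°S:
f = 2Ω sin φ = 2 × 7.29×10⁻⁵ × sin 40° = 9.37×10⁻⁵ s⁻¹
Pressure gradient: |∂P/∂n| = 1000 Pa / 439000 m = 2.28×10⁻³ Pa/m
Geostrophic balance (pressure-gradient force = Coriolis force):
V_g = (1/(fρ)) |∂P/∂n| = 2.28×10⁻³ / (9.37×10⁻⁵ × 1.20) = 20.3 m/s
Converting: 20.3 m/s × 3.6 = 72.9 km/h

72.9 km/h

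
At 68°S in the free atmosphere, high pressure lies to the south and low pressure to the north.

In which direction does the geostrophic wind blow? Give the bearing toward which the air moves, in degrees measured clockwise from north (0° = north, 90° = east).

The pressure-gradient force points toward the north (bearing 000°).
Geostrophic balance: in the Southern Hemisphere the Coriolis force deflects motion to the left, so the geostrophic wind blows 90° to the left of the pressure-gradient force (low pressure on the right).
Rotating 000° by 90° counterclockwise gives 270° — the wind blows toward the west.

270°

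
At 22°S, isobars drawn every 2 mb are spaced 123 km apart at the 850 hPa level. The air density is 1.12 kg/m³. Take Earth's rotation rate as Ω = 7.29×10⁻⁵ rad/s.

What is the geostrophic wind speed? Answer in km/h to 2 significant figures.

96 km/h

Coriolis parameter at 22°S:
f = 2Ω sin φ = 2 × 7.29×10⁻⁵ × sin 22° = 5.46×10⁻⁵ s⁻¹
Pressure gradient: |∂P/∂n| = 200 Pa / 123000 m = 1.63×10⁻³ Pa/m
Geostrophic balance (pressure-gradient force = Coriolis force):
V_g = (1/(fρ)) |∂P/∂n| = 1.63×10⁻³ / (5.46×10⁻⁵ × 1.12) = 26.6 m/s
Converting: 26.6 m/s × 3.6 = 96 km/h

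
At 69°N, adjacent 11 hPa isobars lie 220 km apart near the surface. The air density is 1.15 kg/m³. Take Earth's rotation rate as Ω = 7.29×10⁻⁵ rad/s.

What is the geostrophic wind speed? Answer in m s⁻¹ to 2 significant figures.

32 m s⁻¹

Coriolis parameter at 69°N:
f = 2Ω sin φ = 2 × 7.29×10⁻⁵ × sin 69° = 1.36×10⁻⁴ s⁻¹
Pressure gradient: |∂P/∂n| = 1100 Pa / 220000 m = 5.00×10⁻³ Pa/m
Geostrophic balance (pressure-gradient force = Coriolis force):
V_g = (1/(fρ)) |∂P/∂n| = 5.00×10⁻³ / (1.36×10⁻⁴ × 1.15) = 31.9 m/s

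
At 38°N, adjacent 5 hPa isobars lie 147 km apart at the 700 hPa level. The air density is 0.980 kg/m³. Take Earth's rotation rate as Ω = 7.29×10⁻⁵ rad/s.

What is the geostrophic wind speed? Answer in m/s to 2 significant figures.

Coriolis parameter at 38°N:
f = 2Ω sin φ = 2 × 7.29×10⁻⁵ × sin 38° = 8.98×10⁻⁵ s⁻¹
Pressure gradient: |∂P/∂n| = 500 Pa / 147000 m = 3.40×10⁻³ Pa/m
Geostrophic balance (pressure-gradient force = Coriolis force):
V_g = (1/(fρ)) |∂P/∂n| = 3.40×10⁻³ / (8.98×10⁻⁵ × 0.980) = 38.7 m/s

39 m/s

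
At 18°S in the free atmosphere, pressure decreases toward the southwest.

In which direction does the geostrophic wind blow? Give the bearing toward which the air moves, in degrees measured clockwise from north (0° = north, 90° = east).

135°

The pressure-gradient force points toward the southwest (bearing 225°).
Geostrophic balance: in the Southern Hemisphere the Coriolis force deflects motion to the left, so the geostrophic wind blows 90° to the left of the pressure-gradient force (low pressure on the right).
Rotating 225° by 90° counterclockwise gives 135° — the wind blows toward the southeast.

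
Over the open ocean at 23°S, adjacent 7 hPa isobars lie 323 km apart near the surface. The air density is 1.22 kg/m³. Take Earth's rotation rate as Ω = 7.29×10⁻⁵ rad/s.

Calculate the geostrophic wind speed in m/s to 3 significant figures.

Coriolis parameter at 23°S:
f = 2Ω sin φ = 2 × 7.29×10⁻⁵ × sin 23° = 5.70×10⁻⁵ s⁻¹
Pressure gradient: |∂P/∂n| = 700 Pa / 323000 m = 2.17×10⁻³ Pa/m
Geostrophic balance (pressure-gradient force = Coriolis force):
V_g = (1/(fρ)) |∂P/∂n| = 2.17×10⁻³ / (5.70×10⁻⁵ × 1.22) = 31.2 m/s

31.2 m/s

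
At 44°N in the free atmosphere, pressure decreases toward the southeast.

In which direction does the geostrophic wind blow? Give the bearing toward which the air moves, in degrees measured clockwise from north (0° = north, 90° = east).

The pressure-gradient force points toward the southeast (bearing 135°).
Geostrophic balance: in the Northern Hemisphere the Coriolis force deflects motion to the right, so the geostrophic wind blows 90° to the right of the pressure-gradient force (low pressure on the left).
Rotating 135° by 90° clockwise gives 225° — the wind blows toward the southwest.

225°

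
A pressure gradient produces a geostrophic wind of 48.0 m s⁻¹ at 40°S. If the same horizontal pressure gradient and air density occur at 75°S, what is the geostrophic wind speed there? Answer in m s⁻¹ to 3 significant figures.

31.9 m s⁻¹

With the same pressure gradient and density, V_g ∝ 1/f ∝ 1/sin φ.
V₂ = V₁ · sin φ₁ / sin φ₂ = 48.0 × sin 40° / sin 75°
V₂ = 48.0 × 0.6428/0.9659 = 31.9 m s⁻¹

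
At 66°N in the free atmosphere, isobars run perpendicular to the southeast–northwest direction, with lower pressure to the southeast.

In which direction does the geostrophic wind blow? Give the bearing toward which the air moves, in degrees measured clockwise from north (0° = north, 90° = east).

The pressure-gradient force points toward the southeast (bearing 135°).
Geostrophic balance: in the Northern Hemisphere the Coriolis force deflects motion to the right, so the geostrophic wind blows 90° to the right of the pressure-gradient force (low pressure on the left).
Rotating 135° by 90° clockwise gives 225° — the wind blows toward the southwest.

225°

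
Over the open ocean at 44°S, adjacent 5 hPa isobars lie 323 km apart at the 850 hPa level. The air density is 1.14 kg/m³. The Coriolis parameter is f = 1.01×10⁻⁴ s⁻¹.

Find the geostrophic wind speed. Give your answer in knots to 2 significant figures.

26 knots

Pressure gradient: |∂P/∂n| = 500 Pa / 323000 m = 1.55×10⁻³ Pa/m
Geostrophic balance (pressure-gradient force = Coriolis force):
V_g = (1/(fρ)) |∂P/∂n| = 1.55×10⁻³ / (1.01×10⁻⁴ × 1.14) = 13.4 m/s
Converting: 13.4 m/s × 1.944 = 26 knots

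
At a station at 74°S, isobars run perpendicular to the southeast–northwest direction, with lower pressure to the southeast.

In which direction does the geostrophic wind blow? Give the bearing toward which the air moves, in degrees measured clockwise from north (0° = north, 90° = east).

The pressure-gradient force points toward the southeast (bearing 135°).
Geostrophic balance: in the Southern Hemisphere the Coriolis force deflects motion to the left, so the geostrophic wind blows 90° to the left of the pressure-gradient force (low pressure on the right).
Rotating 135° by 90° counterclockwise gives 045° — the wind blows toward the northeast.

045°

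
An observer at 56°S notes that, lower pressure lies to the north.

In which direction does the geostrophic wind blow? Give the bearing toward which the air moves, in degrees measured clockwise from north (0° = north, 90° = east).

The pressure-gradient force points toward the north (bearing 000°).
Geostrophic balance: in the Southern Hemisphere the Coriolis force deflects motion to the left, so the geostrophic wind blows 90° to the left of the pressure-gradient force (low pressure on the right).
Rotating 000° by 90° counterclockwise gives 270° — the wind blows toward the west.

270°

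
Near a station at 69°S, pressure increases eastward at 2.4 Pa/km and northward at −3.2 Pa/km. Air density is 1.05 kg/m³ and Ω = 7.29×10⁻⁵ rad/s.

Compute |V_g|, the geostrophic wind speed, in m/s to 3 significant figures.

28.0 m/s

Coriolis parameter at 69°S:
f = 2Ω sin φ = 2 × 7.29×10⁻⁵ × sin 69° = 1.36×10⁻⁴ s⁻¹
In the Southern Hemisphere f is negative: f = −1.36×10⁻⁴ s⁻¹.
Component geostrophic relations (x east, y north):
u_g = −(1/(fρ)) ∂P/∂y,  v_g = (1/(fρ)) ∂P/∂x
u_g = −(−3.2×10⁻³)/(−1.36×10⁻⁴ × 1.05) = −22.4 m/s;  v_g = (2.4×10⁻³)/(−1.36×10⁻⁴ × 1.05) = −16.8 m/s
|V_g| = √(u_g² + v_g²) = 28.0 m/s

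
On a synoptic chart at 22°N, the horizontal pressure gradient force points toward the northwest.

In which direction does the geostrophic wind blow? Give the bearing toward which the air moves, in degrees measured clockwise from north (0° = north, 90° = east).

The pressure-gradient force points toward the northwest (bearing 315°).
Geostrophic balance: in the Northern Hemisphere the Coriolis force deflects motion to the right, so the geostrophic wind blows 90° to the right of the pressure-gradient force (low pressure on the left).
Rotating 315° by 90° clockwise gives 045° — the wind blows toward the northeast.

045°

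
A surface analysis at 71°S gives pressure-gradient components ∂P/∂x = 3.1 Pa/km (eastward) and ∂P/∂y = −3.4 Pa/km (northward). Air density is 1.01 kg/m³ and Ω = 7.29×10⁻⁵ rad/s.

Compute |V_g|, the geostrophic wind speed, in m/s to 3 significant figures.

33.0 m/s

Coriolis parameter at 71°S:
f = 2Ω sin φ = 2 × 7.29×10⁻⁵ × sin 71° = 1.38×10⁻⁴ s⁻¹
In the Southern Hemisphere f is negative: f = −1.38×10⁻⁴ s⁻¹.
Component geostrophic relations (x east, y north):
u_g = −(1/(fρ)) ∂P/∂y,  v_g = (1/(fρ)) ∂P/∂x
u_g = −(−3.4×10⁻³)/(−1.38×10⁻⁴ × 1.01) = −24.4 m/s;  v_g = (3.1×10⁻³)/(−1.38×10⁻⁴ × 1.01) = −22.3 m/s
|V_g| = √(u_g² + v_g²) = 33.0 m/s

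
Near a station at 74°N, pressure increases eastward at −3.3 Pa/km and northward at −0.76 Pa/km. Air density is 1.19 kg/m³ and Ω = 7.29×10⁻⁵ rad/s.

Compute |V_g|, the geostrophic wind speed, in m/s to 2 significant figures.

20 m/s

Coriolis parameter at 74°N:
f = 2Ω sin φ = 2 × 7.29×10⁻⁵ × sin 74° = 1.40×10⁻⁴ s⁻¹
Component geostrophic relations (x east, y north):
u_g = −(1/(fρ)) ∂P/∂y,  v_g = (1/(fρ)) ∂P/∂x
u_g = −(−0.76×10⁻³)/(1.40×10⁻⁴ × 1.19) = 4.56 m/s;  v_g = (−3.3×10⁻³)/(1.40×10⁻⁴ × 1.19) = −19.8 m/s
|V_g| = √(u_g² + v_g²) = 20.3 m/s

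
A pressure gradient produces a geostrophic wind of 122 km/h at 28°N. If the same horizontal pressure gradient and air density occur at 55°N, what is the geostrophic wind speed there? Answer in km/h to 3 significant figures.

With the same pressure gradient and density, V_g ∝ 1/f ∝ 1/sin φ.
V₂ = V₁ · sin φ₁ / sin φ₂ = 122 × sin 28° / sin 55°
V₂ = 122 × 0.4695/0.8192 = 69.9 km/h

69.9 km/h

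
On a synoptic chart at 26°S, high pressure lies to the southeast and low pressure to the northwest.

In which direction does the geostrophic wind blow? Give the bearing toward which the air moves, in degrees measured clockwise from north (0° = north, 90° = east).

The pressure-gradient force points toward the northwest (bearing 315°).
Geostrophic balance: in the Southern Hemisphere the Coriolis force deflects motion to the left, so the geostrophic wind blows 90° to the left of the pressure-gradient force (low pressure on the right).
Rotating 315° by 90° counterclockwise gives 225° — the wind blows toward the southwest.

225°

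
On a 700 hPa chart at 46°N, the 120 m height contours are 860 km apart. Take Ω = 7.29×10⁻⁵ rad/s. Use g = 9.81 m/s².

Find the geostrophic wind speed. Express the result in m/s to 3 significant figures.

13.1 m/s

Coriolis parameter at 46°N:
f = 2Ω sin φ = 2 × 7.29×10⁻⁵ × sin 46° = 1.05×10⁻⁴ s⁻¹
Height gradient: |∂Z/∂n| = 120 m / 860000 m = 1.40×10⁻⁴
On a pressure surface, geostrophic balance gives V_g = (g/f)|∂Z/∂n|:
V_g = 9.81 × 1.40×10⁻⁴ / 1.05×10⁻⁴ = 13.1 m/s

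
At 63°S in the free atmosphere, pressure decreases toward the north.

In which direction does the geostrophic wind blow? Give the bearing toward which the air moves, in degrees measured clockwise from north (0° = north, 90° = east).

The pressure-gradient force points toward the north (bearing 000°).
Geostrophic balance: in the Southern Hemisphere the Coriolis force deflects motion to the left, so the geostrophic wind blows 90° to the left of the pressure-gradient force (low pressure on the right).
Rotating 000° by 90° counterclockwise gives 270° — the wind blows toward the west.

270°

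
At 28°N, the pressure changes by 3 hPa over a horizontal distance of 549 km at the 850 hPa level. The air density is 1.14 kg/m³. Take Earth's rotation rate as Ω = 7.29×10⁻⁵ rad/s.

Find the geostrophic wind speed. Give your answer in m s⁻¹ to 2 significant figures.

7.0 m s⁻¹

Coriolis parameter at 28°N:
f = 2Ω sin φ = 2 × 7.29×10⁻⁵ × sin 28° = 6.84×10⁻⁵ s⁻¹
Pressure gradient: |∂P/∂n| = 300 Pa / 549000 m = 5.46×10⁻⁴ Pa/m
Geostrophic balance (pressure-gradient force = Coriolis force):
V_g = (1/(fρ)) |∂P/∂n| = 5.46×10⁻⁴ / (6.84×10⁻⁵ × 1.14) = 7.00 m/s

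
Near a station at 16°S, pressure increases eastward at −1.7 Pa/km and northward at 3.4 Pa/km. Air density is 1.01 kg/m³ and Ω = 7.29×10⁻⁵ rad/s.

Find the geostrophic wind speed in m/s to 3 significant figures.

Coriolis parameter at 16°S:
f = 2Ω sin φ = 2 × 7.29×10⁻⁵ × sin 16° = 4.02×10⁻⁵ s⁻¹
In the Southern Hemisphere f is negative: f = −4.02×10⁻⁵ s⁻¹.
Component geostrophic relations (x east, y north):
u_g = −(1/(fρ)) ∂P/∂y,  v_g = (1/(fρ)) ∂P/∂x
u_g = −(3.4×10⁻³)/(−4.02×10⁻⁵ × 1.01) = 83.8 m/s;  v_g = (−1.7×10⁻³)/(−4.02×10⁻⁵ × 1.01) = 41.9 m/s
|V_g| = √(u_g² + v_g²) = 93.7 m/s

93.7 m/s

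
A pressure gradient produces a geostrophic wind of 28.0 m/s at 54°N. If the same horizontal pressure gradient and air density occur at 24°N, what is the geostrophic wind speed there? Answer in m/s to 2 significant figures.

56 m/s

With the same pressure gradient and density, V_g ∝ 1/f ∝ 1/sin φ.
V₂ = V₁ · sin φ₁ / sin φ₂ = 28.0 × sin 54° / sin 24°
V₂ = 28.0 × 0.8090/0.4067 = 56 m/s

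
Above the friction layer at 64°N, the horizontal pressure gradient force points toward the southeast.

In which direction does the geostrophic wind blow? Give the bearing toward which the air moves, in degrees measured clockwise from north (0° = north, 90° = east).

225°

The pressure-gradient force points toward the southeast (bearing 135°).
Geostrophic balance: in the Northern Hemisphere the Coriolis force deflects motion to the right, so the geostrophic wind blows 90° to the right of the pressure-gradient force (low pressure on the left).
Rotating 135° by 90° clockwise gives 225° — the wind blows toward the southwest.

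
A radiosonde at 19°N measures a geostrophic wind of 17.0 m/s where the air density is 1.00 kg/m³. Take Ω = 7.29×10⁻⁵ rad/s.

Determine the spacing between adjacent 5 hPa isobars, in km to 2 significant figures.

Coriolis parameter at 19°N:
f = 2Ω sin φ = 2 × 7.29×10⁻⁵ × sin 19° = 4.75×10⁻⁵ s⁻¹
Geostrophic balance rearranged: |∂P/∂n| = f ρ V_g
|∂P/∂n| = 4.75×10⁻⁵ × 1.00 × 17.0 = 8.07×10⁻⁴ Pa/m
Isobar spacing: Δn = ΔP/|∂P/∂n| = 500 Pa / 8.07×10⁻⁴ Pa/m = 619615 m ≈ 620 km

620 km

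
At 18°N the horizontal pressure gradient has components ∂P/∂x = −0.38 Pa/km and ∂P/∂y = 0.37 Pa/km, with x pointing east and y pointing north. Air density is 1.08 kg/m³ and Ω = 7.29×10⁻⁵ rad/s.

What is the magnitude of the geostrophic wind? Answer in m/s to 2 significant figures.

11 m/s

Coriolis parameter at 18°N:
f = 2Ω sin φ = 2 × 7.29×10⁻⁵ × sin 18° = 4.51×10⁻⁵ s⁻¹
Component geostrophic relations (x east, y north):
u_g = −(1/(fρ)) ∂P/∂y,  v_g = (1/(fρ)) ∂P/∂x
u_g = −(0.37×10⁻³)/(4.51×10⁻⁵ × 1.08) = −7.60 m/s;  v_g = (−0.38×10⁻³)/(4.51×10⁻⁵ × 1.08) = −7.81 m/s
|V_g| = √(u_g² + v_g²) = 10.9 m/s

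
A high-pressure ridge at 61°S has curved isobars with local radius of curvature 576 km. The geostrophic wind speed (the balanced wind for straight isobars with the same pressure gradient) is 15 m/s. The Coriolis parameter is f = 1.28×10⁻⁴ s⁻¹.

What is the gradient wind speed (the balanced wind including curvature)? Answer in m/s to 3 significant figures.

21.0 m/s

Around a high, pressure-gradient force acts outward with centrifugal, so Coriolis balances both:
fV = (1/ρ)|∂P/∂n| + V²/R  →  V² − fR·V + fR·V_g = 0
With fR = 1.28×10⁻⁴ × 576×10³ m = 73.7 m/s:
V = [fR − √((fR)² − 4 fR V_g)]/2 = [73.7 − √(73.7² − 4×73.7×15)]/2 = 21 m/s
Supergeostrophic (V > V_g = 15 m/s), as expected around a high.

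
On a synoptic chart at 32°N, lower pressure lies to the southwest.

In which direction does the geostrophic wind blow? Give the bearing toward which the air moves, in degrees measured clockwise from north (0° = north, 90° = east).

The pressure-gradient force points toward the southwest (bearing 225°).
Geostrophic balance: in the Northern Hemisphere the Coriolis force deflects motion to the right, so the geostrophic wind blows 90° to the right of the pressure-gradient force (low pressure on the left).
Rotating 225° by 90° clockwise gives 315° — the wind blows toward the northwest.

315°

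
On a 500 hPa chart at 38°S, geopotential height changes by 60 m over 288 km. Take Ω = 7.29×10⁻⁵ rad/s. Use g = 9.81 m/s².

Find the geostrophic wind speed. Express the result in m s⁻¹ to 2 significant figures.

Coriolis parameter at 38°S:
f = 2Ω sin φ = 2 × 7.29×10⁻⁵ × sin 38° = 8.98×10⁻⁵ s⁻¹
Height gradient: |∂Z/∂n| = 60 m / 288000 m = 2.08×10⁻⁴
On a pressure surface, geostrophic balance gives V_g = (g/f)|∂Z/∂n|:
V_g = 9.81 × 2.08×10⁻⁴ / 8.98×10⁻⁵ = 22.8 m/s

23 m s⁻¹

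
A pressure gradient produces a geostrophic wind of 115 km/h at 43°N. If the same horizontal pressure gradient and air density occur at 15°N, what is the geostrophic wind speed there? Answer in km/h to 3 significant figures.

303 km/h

With the same pressure gradient and density, V_g ∝ 1/f ∝ 1/sin φ.
V₂ = V₁ · sin φ₁ / sin φ₂ = 115 × sin 43° / sin 15°
V₂ = 115 × 0.6820/0.2588 = 303 km/h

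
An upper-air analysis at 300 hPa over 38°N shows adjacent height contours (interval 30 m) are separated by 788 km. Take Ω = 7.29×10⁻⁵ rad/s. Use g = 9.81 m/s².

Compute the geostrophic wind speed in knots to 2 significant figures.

Coriolis parameter at 38°N:
f = 2Ω sin φ = 2 × 7.29×10⁻⁵ × sin 38° = 8.98×10⁻⁵ s⁻¹
Height gradient: |∂Z/∂n| = 30 m / 788000 m = 3.81×10⁻⁵
On a pressure surface, geostrophic balance gives V_g = (g/f)|∂Z/∂n|:
V_g = 9.81 × 3.81×10⁻⁵ / 8.98×10⁻⁵ = 4.16 m/s
Converting: 4.16 m/s × 1.944 = 8.1 knots

8.1 knots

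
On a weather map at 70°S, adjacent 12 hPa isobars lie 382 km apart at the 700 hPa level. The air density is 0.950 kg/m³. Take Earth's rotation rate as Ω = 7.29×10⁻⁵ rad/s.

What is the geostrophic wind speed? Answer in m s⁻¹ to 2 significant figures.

Coriolis parameter at 70°S:
f = 2Ω sin φ = 2 × 7.29×10⁻⁵ × sin 70° = 1.37×10⁻⁴ s⁻¹
Pressure gradient: |∂P/∂n| = 1200 Pa / 382000 m = 3.14×10⁻³ Pa/m
Geostrophic balance (pressure-gradient force = Coriolis force):
V_g = (1/(fρ)) |∂P/∂n| = 3.14×10⁻³ / (1.37×10⁻⁴ × 0.950) = 24.1 m/s

24 m s⁻¹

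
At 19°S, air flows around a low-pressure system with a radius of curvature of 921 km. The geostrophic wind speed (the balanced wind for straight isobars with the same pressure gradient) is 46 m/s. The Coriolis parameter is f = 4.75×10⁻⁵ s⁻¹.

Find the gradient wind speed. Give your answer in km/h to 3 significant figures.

101 km/h

Around a low, centrifugal force acts outward with Coriolis, so pressure-gradient force balances both:
(1/ρ)|∂P/∂n| = fV + V²/R  →  V² + fR·V − fR·V_g = 0
With fR = 4.75×10⁻⁵ × 921×10³ m = 43.7 m/s:
V = [−fR + √((fR)² + 4 fR V_g)]/2 = [−43.7 + √(43.7² + 4×43.7×46)]/2 = 28 m/s
Subgeostrophic (V < V_g = 46 m/s), as expected around a low.
Converting: 28 m/s × 3.6 = 101 km/h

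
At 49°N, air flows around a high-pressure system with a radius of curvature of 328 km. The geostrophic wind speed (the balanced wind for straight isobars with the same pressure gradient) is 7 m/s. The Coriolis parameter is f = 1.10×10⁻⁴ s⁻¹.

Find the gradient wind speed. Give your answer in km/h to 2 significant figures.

34 km/h

Around a high, pressure-gradient force acts outward with centrifugal, so Coriolis balances both:
fV = (1/ρ)|∂P/∂n| + V²/R  →  V² − fR·V + fR·V_g = 0
With fR = 1.10×10⁻⁴ × 328×10³ m = 36.1 m/s:
V = [fR − √((fR)² − 4 fR V_g)]/2 = [36.1 − √(36.1² − 4×36.1×7)]/2 = 9.5 m/s
Supergeostrophic (V > V_g = 7 m/s), as expected around a high.
Converting: 9.5 m/s × 3.6 = 34 km/h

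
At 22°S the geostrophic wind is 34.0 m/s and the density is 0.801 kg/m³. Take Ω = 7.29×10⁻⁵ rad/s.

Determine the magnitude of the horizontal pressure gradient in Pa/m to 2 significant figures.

Coriolis parameter at 22°S:
f = 2Ω sin φ = 2 × 7.29×10⁻⁵ × sin 22° = 5.46×10⁻⁵ s⁻¹
Geostrophic balance rearranged: |∂P/∂n| = f ρ V_g
|∂P/∂n| = 5.46×10⁻⁵ × 0.801 × 34.0 = 1.49×10⁻³ Pa/m

1.5×10⁻³ Pa/m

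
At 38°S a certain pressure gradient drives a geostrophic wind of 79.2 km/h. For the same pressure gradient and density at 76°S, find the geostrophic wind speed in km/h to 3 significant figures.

With the same pressure gradient and density, V_g ∝ 1/f ∝ 1/sin φ.
V₂ = V₁ · sin φ₁ / sin φ₂ = 79.2 × sin 38° / sin 76°
V₂ = 79.2 × 0.6157/0.9703 = 50.3 km/h

50.3 km/h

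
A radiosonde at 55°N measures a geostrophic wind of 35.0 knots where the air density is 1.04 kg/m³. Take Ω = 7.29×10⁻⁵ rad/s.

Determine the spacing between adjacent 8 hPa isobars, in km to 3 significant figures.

358 km

Coriolis parameter at 55°N:
f = 2Ω sin φ = 2 × 7.29×10⁻⁵ × sin 55° = 1.19×10⁻⁴ s⁻¹
Wind speed in SI: 35.0 knots = 18.0 m/s
Geostrophic balance rearranged: |∂P/∂n| = f ρ V_g
|∂P/∂n| = 1.19×10⁻⁴ × 1.04 × 18.0 = 2.24×10⁻³ Pa/m
Isobar spacing: Δn = ΔP/|∂P/∂n| = 800 Pa / 2.24×10⁻³ Pa/m = 357708 m ≈ 358 km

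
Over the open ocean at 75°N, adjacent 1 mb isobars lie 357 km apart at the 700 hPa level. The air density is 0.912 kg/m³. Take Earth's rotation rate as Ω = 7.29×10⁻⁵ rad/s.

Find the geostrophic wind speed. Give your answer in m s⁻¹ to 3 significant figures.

2.18 m s⁻¹

Coriolis parameter at 75°N:
f = 2Ω sin φ = 2 × 7.29×10⁻⁵ × sin 75° = 1.41×10⁻⁴ s⁻¹
Pressure gradient: |∂P/∂n| = 100 Pa / 357000 m = 2.80×10⁻⁴ Pa/m
Geostrophic balance (pressure-gradient force = Coriolis force):
V_g = (1/(fρ)) |∂P/∂n| = 2.80×10⁻⁴ / (1.41×10⁻⁴ × 0.912) = 2.18 m/s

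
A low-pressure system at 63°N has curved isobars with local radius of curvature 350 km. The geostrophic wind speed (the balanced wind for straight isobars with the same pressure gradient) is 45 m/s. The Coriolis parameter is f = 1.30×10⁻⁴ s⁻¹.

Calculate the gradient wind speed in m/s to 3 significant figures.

27.9 m/s

Around a low, centrifugal force acts outward with Coriolis, so pressure-gradient force balances both:
(1/ρ)|∂P/∂n| = fV + V²/R  →  V² + fR·V − fR·V_g = 0
With fR = 1.30×10⁻⁴ × 350×10³ m = 45.5 m/s:
V = [−fR + √((fR)² + 4 fR V_g)]/2 = [−45.5 + √(45.5² + 4×45.5×45)]/2 = 27.9 m/s
Subgeostrophic (V < V_g = 45 m/s), as expected around a low.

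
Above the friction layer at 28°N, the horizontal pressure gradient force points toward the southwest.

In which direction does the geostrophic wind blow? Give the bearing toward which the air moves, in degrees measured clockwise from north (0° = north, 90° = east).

The pressure-gradient force points toward the southwest (bearing 225°).
Geostrophic balance: in the Northern Hemisphere the Coriolis force deflects motion to the right, so the geostrophic wind blows 90° to the right of the pressure-gradient force (low pressure on the left).
Rotating 225° by 90° clockwise gives 315° — the wind blows toward the northwest.

315°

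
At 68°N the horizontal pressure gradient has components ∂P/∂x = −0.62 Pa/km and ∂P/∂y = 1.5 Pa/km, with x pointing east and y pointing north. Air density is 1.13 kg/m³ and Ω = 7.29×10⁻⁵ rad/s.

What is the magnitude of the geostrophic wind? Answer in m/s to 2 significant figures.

11 m/s

Coriolis parameter at 68°N:
f = 2Ω sin φ = 2 × 7.29×10⁻⁵ × sin 68° = 1.35×10⁻⁴ s⁻¹
Component geostrophic relations (x east, y north):
u_g = −(1/(fρ)) ∂P/∂y,  v_g = (1/(fρ)) ∂P/∂x
u_g = −(1.5×10⁻³)/(1.35×10⁻⁴ × 1.13) = −9.82 m/s;  v_g = (−0.62×10⁻³)/(1.35×10⁻⁴ × 1.13) = −4.06 m/s
|V_g| = √(u_g² + v_g²) = 10.6 m/s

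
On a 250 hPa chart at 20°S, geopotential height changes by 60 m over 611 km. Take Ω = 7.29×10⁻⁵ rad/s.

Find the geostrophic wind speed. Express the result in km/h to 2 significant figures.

70 km/h

Coriolis parameter at 20°S:
f = 2Ω sin φ = 2 × 7.29×10⁻⁵ × sin 20° = 4.99×10⁻⁵ s⁻¹
Height gradient: |∂Z/∂n| = 60 m / 611000 m = 9.82×10⁻⁵
On a pressure surface, geostrophic balance gives V_g = (g/f)|∂Z/∂n|:
V_g = 9.81 × 9.82×10⁻⁵ / 4.99×10⁻⁵ = 19.3 m/s
Converting: 19.3 m/s × 3.6 = 70 km/h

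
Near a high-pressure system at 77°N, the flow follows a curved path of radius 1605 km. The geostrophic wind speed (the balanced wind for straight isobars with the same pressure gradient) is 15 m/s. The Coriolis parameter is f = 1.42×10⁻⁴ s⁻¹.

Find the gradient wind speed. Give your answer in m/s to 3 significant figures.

Around a high, pressure-gradient force acts outward with centrifugal, so Coriolis balances both:
fV = (1/ρ)|∂P/∂n| + V²/R  →  V² − fR·V + fR·V_g = 0
With fR = 1.42×10⁻⁴ × 1605×10³ m = 228 m/s:
V = [fR − √((fR)² − 4 fR V_g)]/2 = [228 − √(228² − 4×228×15)]/2 = 16.1 m/s
Supergeostrophic (V > V_g = 15 m/s), as expected around a high.

16.1 m/s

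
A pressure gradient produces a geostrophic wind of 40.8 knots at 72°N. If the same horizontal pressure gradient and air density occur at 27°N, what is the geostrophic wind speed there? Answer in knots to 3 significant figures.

With the same pressure gradient and density, V_g ∝ 1/f ∝ 1/sin φ.
V₂ = V₁ · sin φ₁ / sin φ₂ = 40.8 × sin 72° / sin 27°
V₂ = 40.8 × 0.9511/0.4540 = 85.5 knots

85.5 knots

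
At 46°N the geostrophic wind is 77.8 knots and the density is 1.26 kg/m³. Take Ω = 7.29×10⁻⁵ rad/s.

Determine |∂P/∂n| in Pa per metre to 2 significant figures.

Coriolis parameter at 46°N:
f = 2Ω sin φ = 2 × 7.29×10⁻⁵ × sin 46° = 1.05×10⁻⁴ s⁻¹
Wind speed in SI: 77.8 knots = 40.0 m/s
Geostrophic balance rearranged: |∂P/∂n| = f ρ V_g
|∂P/∂n| = 1.05×10⁻⁴ × 1.26 × 40.0 = 5.29×10⁻³ Pa/m

5.3×10⁻³ Pa/m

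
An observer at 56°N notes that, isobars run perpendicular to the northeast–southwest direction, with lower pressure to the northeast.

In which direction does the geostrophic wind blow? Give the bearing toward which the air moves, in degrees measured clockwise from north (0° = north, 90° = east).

The pressure-gradient force points toward the northeast (bearing 045°).
Geostrophic balance: in the Northern Hemisphere the Coriolis force deflects motion to the right, so the geostrophic wind blows 90° to the right of the pressure-gradient force (low pressure on the left).
Rotating 045° by 90° clockwise gives 135° — the wind blows toward the southeast.

135°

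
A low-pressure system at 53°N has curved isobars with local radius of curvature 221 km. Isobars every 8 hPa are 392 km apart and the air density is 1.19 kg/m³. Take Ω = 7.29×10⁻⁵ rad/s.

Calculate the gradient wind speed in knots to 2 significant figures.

Coriolis parameter at 53°N:
f = 2Ω sin φ = 2 × 7.29×10⁻⁵ × sin 53° = 1.16×10⁻⁴ s⁻¹
Pressure gradient: |∂P/∂n| = 800 Pa / 392000 m = 2.04×10⁻³ Pa/m
Geostrophic speed: V_g = |∂P/∂n|/(fρ) = 2.04×10⁻³/(1.16×10⁻⁴ × 1.19) = 14.7 m/s
Around a low, centrifugal force acts outward with Coriolis, so pressure-gradient force balances both:
(1/ρ)|∂P/∂n| = fV + V²/R  →  V² + fR·V − fR·V_g = 0
With fR = 1.16×10⁻⁴ × 221×10³ m = 25.7 m/s:
V = [−fR + √((fR)² + 4 fR V_g)]/2 = [−25.7 + √(25.7² + 4×25.7×14.7)]/2 = 10.5 m/s
Subgeostrophic (V < V_g = 14.7 m/s), as expected around a low.
Converting: 10.5 m/s × 1.944 = 20 knots

20 knots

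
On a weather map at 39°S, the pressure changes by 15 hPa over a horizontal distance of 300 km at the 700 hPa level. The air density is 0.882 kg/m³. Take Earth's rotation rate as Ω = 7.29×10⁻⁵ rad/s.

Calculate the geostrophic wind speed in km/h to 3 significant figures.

Coriolis parameter at 39°S:
f = 2Ω sin φ = 2 × 7.29×10⁻⁵ × sin 39° = 9.18×10⁻⁵ s⁻¹
Pressure gradient: |∂P/∂n| = 1500 Pa / 300000 m = 5.00×10⁻³ Pa/m
Geostrophic balance (pressure-gradient force = Coriolis force):
V_g = (1/(fρ)) |∂P/∂n| = 5.00×10⁻³ / (9.18×10⁻⁵ × 0.882) = 61.8 m/s
Converting: 61.8 m/s × 3.6 = 222 km/h

222 km/h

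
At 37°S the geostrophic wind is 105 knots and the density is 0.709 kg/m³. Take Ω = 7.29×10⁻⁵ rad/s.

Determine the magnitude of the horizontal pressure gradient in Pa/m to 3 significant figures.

3.36×10⁻³ Pa/m

Coriolis parameter at 37°S:
f = 2Ω sin φ = 2 × 7.29×10⁻⁵ × sin 37° = 8.77×10⁻⁵ s⁻¹
Wind speed in SI: 105 knots = 54.0 m/s
Geostrophic balance rearranged: |∂P/∂n| = f ρ V_g
|∂P/∂n| = 8.77×10⁻⁵ × 0.709 × 54.0 = 3.36×10⁻³ Pa/m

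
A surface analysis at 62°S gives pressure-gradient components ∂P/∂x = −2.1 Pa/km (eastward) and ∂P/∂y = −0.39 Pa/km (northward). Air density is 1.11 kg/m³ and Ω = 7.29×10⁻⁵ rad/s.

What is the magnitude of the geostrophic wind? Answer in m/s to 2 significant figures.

Coriolis parameter at 62°S:
f = 2Ω sin φ = 2 × 7.29×10⁻⁵ × sin 62° = 1.29×10⁻⁴ s⁻¹
In the Southern Hemisphere f is negative: f = −1.29×10⁻⁴ s⁻¹.
Component geostrophic relations (x east, y north):
u_g = −(1/(fρ)) ∂P/∂y,  v_g = (1/(fρ)) ∂P/∂x
u_g = −(−0.39×10⁻³)/(−1.29×10⁻⁴ × 1.11) = −2.73 m/s;  v_g = (−2.1×10⁻³)/(−1.29×10⁻⁴ × 1.11) = 14.7 m/s
|V_g| = √(u_g² + v_g²) = 14.9 m/s

15 m/s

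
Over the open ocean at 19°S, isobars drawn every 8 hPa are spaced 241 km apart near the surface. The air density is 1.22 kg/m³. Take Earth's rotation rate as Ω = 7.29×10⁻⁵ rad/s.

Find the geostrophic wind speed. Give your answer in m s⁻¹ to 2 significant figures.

57 m s⁻¹

Coriolis parameter at 19°S:
f = 2Ω sin φ = 2 × 7.29×10⁻⁵ × sin 19° = 4.75×10⁻⁵ s⁻¹
Pressure gradient: |∂P/∂n| = 800 Pa / 241000 m = 3.32×10⁻³ Pa/m
Geostrophic balance (pressure-gradient force = Coriolis force):
V_g = (1/(fρ)) |∂P/∂n| = 3.32×10⁻³ / (4.75×10⁻⁵ × 1.22) = 57.3 m/s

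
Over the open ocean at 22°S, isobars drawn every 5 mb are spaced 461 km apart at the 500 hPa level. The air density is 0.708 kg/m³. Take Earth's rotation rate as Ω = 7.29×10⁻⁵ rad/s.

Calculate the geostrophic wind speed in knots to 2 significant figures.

55 knots

Coriolis parameter at 22°S:
f = 2Ω sin φ = 2 × 7.29×10⁻⁵ × sin 22° = 5.46×10⁻⁵ s⁻¹
Pressure gradient: |∂P/∂n| = 500 Pa / 461000 m = 1.08×10⁻³ Pa/m
Geostrophic balance (pressure-gradient force = Coriolis force):
V_g = (1/(fρ)) |∂P/∂n| = 1.08×10⁻³ / (5.46×10⁻⁵ × 0.708) = 28.0 m/s
Converting: 28.0 m/s × 1.944 = 55 knots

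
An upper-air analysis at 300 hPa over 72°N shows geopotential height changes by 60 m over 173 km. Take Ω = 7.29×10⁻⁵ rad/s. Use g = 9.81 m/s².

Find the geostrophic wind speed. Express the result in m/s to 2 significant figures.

Coriolis parameter at 72°N:
f = 2Ω sin φ = 2 × 7.29×10⁻⁵ × sin 72° = 1.39×10⁻⁴ s⁻¹
Height gradient: |∂Z/∂n| = 60 m / 173000 m = 3.47×10⁻⁴
On a pressure surface, geostrophic balance gives V_g = (g/f)|∂Z/∂n|:
V_g = 9.81 × 3.47×10⁻⁴ / 1.39×10⁻⁴ = 24.5 m/s

25 m/s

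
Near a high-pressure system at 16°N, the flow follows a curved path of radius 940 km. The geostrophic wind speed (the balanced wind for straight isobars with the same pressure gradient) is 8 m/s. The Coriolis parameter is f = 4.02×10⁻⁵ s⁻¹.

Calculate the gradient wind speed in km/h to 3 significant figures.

41.4 km/h

Around a high, pressure-gradient force acts outward with centrifugal, so Coriolis balances both:
fV = (1/ρ)|∂P/∂n| + V²/R  →  V² − fR·V + fR·V_g = 0
With fR = 4.02×10⁻⁵ × 940×10³ m = 37.8 m/s:
V = [fR − √((fR)² − 4 fR V_g)]/2 = [37.8 − √(37.8² − 4×37.8×8)]/2 = 11.5 m/s
Supergeostrophic (V > V_g = 8 m/s), as expected around a high.
Converting: 11.5 m/s × 3.6 = 41.4 km/h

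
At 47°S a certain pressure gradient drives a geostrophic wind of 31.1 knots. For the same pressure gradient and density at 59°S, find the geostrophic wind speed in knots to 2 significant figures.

27 knots

With the same pressure gradient and density, V_g ∝ 1/f ∝ 1/sin φ.
V₂ = V₁ · sin φ₁ / sin φ₂ = 31.1 × sin 47° / sin 59°
V₂ = 31.1 × 0.7314/0.8572 = 27 knots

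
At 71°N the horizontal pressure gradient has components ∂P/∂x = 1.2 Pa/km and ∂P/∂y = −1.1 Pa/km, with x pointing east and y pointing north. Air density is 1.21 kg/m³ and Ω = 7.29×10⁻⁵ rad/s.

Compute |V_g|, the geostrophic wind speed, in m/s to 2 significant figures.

9.8 m/s

Coriolis parameter at 71°N:
f = 2Ω sin φ = 2 × 7.29×10⁻⁵ × sin 71° = 1.38×10⁻⁴ s⁻¹
Component geostrophic relations (x east, y north):
u_g = −(1/(fρ)) ∂P/∂y,  v_g = (1/(fρ)) ∂P/∂x
u_g = −(−1.1×10⁻³)/(1.38×10⁻⁴ × 1.21) = 6.59 m/s;  v_g = (1.2×10⁻³)/(1.38×10⁻⁴ × 1.21) = 7.19 m/s
|V_g| = √(u_g² + v_g²) = 9.76 m/s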